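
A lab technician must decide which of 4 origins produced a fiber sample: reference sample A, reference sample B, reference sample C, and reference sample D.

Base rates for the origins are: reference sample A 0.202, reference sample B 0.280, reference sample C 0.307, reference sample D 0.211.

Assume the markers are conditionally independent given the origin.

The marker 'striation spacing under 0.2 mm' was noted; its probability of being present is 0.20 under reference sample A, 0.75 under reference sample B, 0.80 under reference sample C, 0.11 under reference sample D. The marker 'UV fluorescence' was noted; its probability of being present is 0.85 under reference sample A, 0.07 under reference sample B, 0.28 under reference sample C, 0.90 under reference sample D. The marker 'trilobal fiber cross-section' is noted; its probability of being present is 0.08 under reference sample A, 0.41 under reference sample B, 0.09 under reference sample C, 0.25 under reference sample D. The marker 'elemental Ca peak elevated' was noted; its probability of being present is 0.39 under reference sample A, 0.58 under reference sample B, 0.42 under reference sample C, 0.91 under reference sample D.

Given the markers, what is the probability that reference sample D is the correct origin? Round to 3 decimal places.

0.399

For each hypothesis, the unnormalized posterior weight is prior × product of the marker likelihoods:
  reference sample A: 0.202 × 0.20 × 0.85 × 0.08 × 0.39 = 0.0010714
  reference sample B: 0.280 × 0.75 × 0.07 × 0.41 × 0.58 = 0.0034957
  reference sample C: 0.307 × 0.80 × 0.28 × 0.09 × 0.42 = 0.0025994
  reference sample D: 0.211 × 0.11 × 0.90 × 0.25 × 0.91 = 0.0047522
Normalizing constant Z = 0.0010714 + 0.0034957 + 0.0025994 + 0.0047522 = 0.011919.
P(reference sample D | evidence) = 0.0047522 / 0.011919 ≈ 0.399.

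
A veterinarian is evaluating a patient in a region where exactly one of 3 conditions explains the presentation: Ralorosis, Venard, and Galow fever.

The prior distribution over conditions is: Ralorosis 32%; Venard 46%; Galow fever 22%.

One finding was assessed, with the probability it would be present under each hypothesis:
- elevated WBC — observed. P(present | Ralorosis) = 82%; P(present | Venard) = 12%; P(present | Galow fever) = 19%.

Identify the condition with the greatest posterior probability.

Ralorosis

By Bayes' rule, the unnormalized weight for each hypothesis is prior × likelihood:
  Ralorosis: 0.32 × 0.82 = 0.2624
  Venard: 0.46 × 0.12 = 0.0552
  Galow fever: 0.22 × 0.19 = 0.0418
The unnormalized weights sum to 0.3594.
P(Ralorosis | evidence) ≈ 0.2624 / 0.3594 ≈ 0.730
P(Venard | evidence) ≈ 0.0552 / 0.3594 ≈ 0.154
P(Galow fever | evidence) ≈ 0.0418 / 0.3594 ≈ 0.116
The largest is 0.730, so Ralorosis is most probable.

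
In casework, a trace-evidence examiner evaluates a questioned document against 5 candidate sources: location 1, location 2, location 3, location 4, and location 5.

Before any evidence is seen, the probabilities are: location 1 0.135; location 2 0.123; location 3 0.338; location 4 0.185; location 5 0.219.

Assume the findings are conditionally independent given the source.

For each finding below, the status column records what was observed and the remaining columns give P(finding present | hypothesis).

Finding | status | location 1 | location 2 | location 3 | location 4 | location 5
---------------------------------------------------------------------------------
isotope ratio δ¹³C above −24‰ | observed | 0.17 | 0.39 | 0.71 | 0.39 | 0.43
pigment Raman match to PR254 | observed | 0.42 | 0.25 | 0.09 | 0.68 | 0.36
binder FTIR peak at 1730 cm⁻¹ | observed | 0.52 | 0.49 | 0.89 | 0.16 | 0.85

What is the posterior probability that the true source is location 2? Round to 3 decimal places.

0.088

For each hypothesis, the unnormalized posterior weight is prior × product of the finding likelihoods:
  location 1: 0.135 × 0.17 × 0.42 × 0.52 = 0.0050123
  location 2: 0.123 × 0.39 × 0.25 × 0.49 = 0.0058763
  location 3: 0.338 × 0.71 × 0.09 × 0.89 = 0.019222
  location 4: 0.185 × 0.39 × 0.68 × 0.16 = 0.0078499
  location 5: 0.219 × 0.43 × 0.36 × 0.85 = 0.028816
The unnormalized weights sum to 0.066777.
P(location 2 | evidence) = 0.0058763 / 0.066777 ≈ 0.088.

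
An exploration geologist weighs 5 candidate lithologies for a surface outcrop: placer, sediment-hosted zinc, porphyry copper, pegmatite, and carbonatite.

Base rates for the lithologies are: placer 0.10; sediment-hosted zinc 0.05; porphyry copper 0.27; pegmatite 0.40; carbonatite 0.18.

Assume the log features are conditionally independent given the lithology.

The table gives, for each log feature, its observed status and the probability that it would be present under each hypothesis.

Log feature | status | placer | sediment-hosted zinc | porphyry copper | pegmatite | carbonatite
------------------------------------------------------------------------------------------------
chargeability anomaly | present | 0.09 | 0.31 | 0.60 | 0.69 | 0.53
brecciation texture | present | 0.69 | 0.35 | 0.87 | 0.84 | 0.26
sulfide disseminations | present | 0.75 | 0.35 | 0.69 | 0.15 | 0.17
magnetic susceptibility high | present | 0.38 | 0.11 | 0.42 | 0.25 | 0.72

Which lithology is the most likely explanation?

porphyry copper

By Bayes' rule with conditional independence, the unnormalized weight for each hypothesis is prior × ∏ likelihoods:
  placer: 0.10 × 0.09 × 0.69 × 0.75 × 0.38 = 0.0017698
  sediment-hosted zinc: 0.05 × 0.31 × 0.35 × 0.35 × 0.11 = 0.00020886
  porphyry copper: 0.27 × 0.60 × 0.87 × 0.69 × 0.42 = 0.040844
  pegmatite: 0.40 × 0.69 × 0.84 × 0.15 × 0.25 = 0.008694
  carbonatite: 0.18 × 0.53 × 0.26 × 0.17 × 0.72 = 0.003036
Normalizing constant Z = 0.0017698 + 0.00020886 + 0.040844 + 0.008694 + 0.003036 = 0.054553.
P(placer | evidence) ≈ 0.0017698 / 0.054553 ≈ 0.032
P(sediment-hosted zinc | evidence) ≈ 0.00020886 / 0.054553 ≈ 0.004
P(porphyry copper | evidence) ≈ 0.040844 / 0.054553 ≈ 0.749
P(pegmatite | evidence) ≈ 0.008694 / 0.054553 ≈ 0.159
P(carbonatite | evidence) ≈ 0.003036 / 0.054553 ≈ 0.056
The largest is 0.749, so porphyry copper is most probable.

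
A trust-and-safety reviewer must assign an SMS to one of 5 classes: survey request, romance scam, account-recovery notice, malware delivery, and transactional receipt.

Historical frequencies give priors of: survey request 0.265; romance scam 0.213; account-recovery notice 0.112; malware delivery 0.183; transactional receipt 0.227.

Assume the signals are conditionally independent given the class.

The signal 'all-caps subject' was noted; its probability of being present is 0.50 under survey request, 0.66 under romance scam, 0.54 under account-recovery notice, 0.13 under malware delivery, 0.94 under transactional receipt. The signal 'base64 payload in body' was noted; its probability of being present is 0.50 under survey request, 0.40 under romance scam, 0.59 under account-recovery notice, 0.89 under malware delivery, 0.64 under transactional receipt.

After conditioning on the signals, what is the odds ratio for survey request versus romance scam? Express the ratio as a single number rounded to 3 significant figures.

1.18

Posterior odds equal prior odds times the likelihood ratio; only the two competing hypotheses matter.
  survey request: 0.265 × 0.50 × 0.50 = 0.06625
  romance scam: 0.213 × 0.66 × 0.40 = 0.056232
Posterior odds = 0.06625 / 0.056232 ≈ 1.18.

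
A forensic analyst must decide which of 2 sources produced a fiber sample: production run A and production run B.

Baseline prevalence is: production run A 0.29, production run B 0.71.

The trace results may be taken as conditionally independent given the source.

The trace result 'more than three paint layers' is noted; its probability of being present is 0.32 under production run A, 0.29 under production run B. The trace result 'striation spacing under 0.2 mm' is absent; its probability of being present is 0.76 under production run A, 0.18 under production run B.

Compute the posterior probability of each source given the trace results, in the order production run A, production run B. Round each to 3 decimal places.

0.117, 0.883

By Bayes' rule with conditional independence, the unnormalized weight for each hypothesis is prior × ∏ likelihoods (using 1 − P(present | H) for each absent trace result):
  production run A: 0.29 × 0.32 × (1 − 0.76) = 0.022272
  production run B: 0.71 × 0.29 × (1 − 0.18) = 0.16884
Marginal likelihood of the evidence = 0.19111.
P(production run A | evidence) = 0.022272 / 0.19111 ≈ 0.117
P(production run B | evidence) = 0.16884 / 0.19111 ≈ 0.883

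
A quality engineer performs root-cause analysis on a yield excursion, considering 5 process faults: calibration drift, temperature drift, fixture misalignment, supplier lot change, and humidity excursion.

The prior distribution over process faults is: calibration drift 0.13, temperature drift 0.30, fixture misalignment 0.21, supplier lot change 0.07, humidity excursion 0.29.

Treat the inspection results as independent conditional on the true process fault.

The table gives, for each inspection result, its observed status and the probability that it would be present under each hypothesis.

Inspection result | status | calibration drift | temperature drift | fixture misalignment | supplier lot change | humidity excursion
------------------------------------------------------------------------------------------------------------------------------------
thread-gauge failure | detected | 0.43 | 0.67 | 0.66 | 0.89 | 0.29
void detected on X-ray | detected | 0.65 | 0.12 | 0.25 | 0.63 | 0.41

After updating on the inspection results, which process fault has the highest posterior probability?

By Bayes' rule with conditional independence, the unnormalized weight for each hypothesis is prior × ∏ likelihoods:
  calibration drift: 0.13 × 0.43 × 0.65 = 0.036335
  temperature drift: 0.30 × 0.67 × 0.12 = 0.02412
  fixture misalignment: 0.21 × 0.66 × 0.25 = 0.03465
  supplier lot change: 0.07 × 0.89 × 0.63 = 0.039249
  humidity excursion: 0.29 × 0.29 × 0.41 = 0.034481
Marginal likelihood of the evidence = 0.16884.
P(calibration drift | evidence) ≈ 0.036335 / 0.16884 ≈ 0.215
P(temperature drift | evidence) ≈ 0.02412 / 0.16884 ≈ 0.143
P(fixture misalignment | evidence) ≈ 0.03465 / 0.16884 ≈ 0.205
P(supplier lot change | evidence) ≈ 0.039249 / 0.16884 ≈ 0.232
P(humidity excursion | evidence) ≈ 0.034481 / 0.16884 ≈ 0.204
The largest is 0.232, so supplier lot change is most probable.

supplier lot change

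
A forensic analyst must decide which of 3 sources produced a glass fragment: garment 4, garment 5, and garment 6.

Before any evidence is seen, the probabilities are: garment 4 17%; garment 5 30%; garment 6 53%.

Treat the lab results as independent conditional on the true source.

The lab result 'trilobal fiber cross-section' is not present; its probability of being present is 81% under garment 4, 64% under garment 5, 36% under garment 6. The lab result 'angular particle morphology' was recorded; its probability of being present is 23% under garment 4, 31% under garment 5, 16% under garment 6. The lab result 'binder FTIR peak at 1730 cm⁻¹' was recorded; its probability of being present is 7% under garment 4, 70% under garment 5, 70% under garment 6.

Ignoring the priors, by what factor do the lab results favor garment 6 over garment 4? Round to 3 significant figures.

23.4

Take the product of per-lab result likelihoods under each hypothesis (using 1 − P(present | H) for each absent lab result), then divide.
  garment 6: (1 − 0.36) × 0.16 × 0.70 = 0.07168
  garment 4: (1 − 0.81) × 0.23 × 0.07 = 0.003059
Bayes factor = 0.07168 / 0.003059 ≈ 23.4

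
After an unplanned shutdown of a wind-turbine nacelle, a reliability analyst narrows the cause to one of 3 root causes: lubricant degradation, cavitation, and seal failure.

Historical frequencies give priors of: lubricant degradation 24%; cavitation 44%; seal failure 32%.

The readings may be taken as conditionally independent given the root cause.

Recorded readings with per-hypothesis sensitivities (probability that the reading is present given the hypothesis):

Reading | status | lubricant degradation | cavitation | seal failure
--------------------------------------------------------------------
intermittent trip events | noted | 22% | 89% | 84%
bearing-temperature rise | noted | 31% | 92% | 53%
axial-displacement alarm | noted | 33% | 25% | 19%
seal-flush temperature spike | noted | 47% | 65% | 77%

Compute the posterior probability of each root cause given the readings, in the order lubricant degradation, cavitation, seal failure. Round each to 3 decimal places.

0.031, 0.715, 0.254

Multiply each prior by the joint likelihood of the reading pattern:
  lubricant degradation: 0.24 × 0.22 × 0.31 × 0.33 × 0.47 = 0.0025387
  cavitation: 0.44 × 0.89 × 0.92 × 0.25 × 0.65 = 0.058544
  seal failure: 0.32 × 0.84 × 0.53 × 0.19 × 0.77 = 0.020842
Marginal likelihood of the evidence = 0.081925.
P(lubricant degradation | evidence) = 0.0025387 / 0.081925 ≈ 0.031
P(cavitation | evidence) = 0.058544 / 0.081925 ≈ 0.715
P(seal failure | evidence) = 0.020842 / 0.081925 ≈ 0.254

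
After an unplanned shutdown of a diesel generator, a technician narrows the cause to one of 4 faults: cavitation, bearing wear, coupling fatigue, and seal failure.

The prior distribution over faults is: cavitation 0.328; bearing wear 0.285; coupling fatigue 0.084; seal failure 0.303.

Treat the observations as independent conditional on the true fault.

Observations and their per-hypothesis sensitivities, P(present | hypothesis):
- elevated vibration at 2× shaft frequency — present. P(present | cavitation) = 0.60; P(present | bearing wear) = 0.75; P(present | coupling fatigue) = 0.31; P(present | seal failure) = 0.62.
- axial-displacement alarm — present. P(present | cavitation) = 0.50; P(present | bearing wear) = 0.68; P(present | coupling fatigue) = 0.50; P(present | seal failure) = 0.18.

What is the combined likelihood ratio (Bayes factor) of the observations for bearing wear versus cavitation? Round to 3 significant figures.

1.70

Joint likelihood of the evidence pattern under each hypothesis:
  bearing wear: 0.75 × 0.68 = 0.51
  cavitation: 0.60 × 0.50 = 0.3
Bayes factor = 0.51 / 0.3 ≈ 1.70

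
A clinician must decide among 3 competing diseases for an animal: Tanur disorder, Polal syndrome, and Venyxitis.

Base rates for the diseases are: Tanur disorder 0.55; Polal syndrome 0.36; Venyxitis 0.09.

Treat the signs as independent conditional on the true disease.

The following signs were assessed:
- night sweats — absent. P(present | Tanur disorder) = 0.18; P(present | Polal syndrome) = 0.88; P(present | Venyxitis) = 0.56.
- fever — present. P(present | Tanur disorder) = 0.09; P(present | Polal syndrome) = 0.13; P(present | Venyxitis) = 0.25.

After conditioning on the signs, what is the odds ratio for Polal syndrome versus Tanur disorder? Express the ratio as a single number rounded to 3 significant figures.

0.138

Posterior odds equal prior odds times the likelihood ratio; only the two competing hypotheses matter (using 1 − P(present | H) for each absent sign).
  Polal syndrome: 0.36 × (1 − 0.88) × 0.13 = 0.005616
  Tanur disorder: 0.55 × (1 − 0.18) × 0.09 = 0.04059
Odds(Polal syndrome : Tanur disorder) = 0.005616 / 0.04059 ≈ 0.138.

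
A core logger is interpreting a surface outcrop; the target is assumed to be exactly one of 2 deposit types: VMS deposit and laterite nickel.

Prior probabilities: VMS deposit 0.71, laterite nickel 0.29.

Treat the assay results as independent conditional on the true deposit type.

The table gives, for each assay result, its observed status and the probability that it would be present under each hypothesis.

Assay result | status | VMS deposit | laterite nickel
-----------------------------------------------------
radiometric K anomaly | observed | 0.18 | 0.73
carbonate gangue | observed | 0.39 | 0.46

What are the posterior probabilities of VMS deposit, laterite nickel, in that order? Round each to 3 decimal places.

For each hypothesis, the unnormalized posterior weight is prior × product of the assay result likelihoods:
  VMS deposit: 0.71 × 0.18 × 0.39 = 0.049842
  laterite nickel: 0.29 × 0.73 × 0.46 = 0.097382
Marginal likelihood of the evidence = 0.14722.
P(VMS deposit | evidence) = 0.049842 / 0.14722 ≈ 0.339
P(laterite nickel | evidence) = 0.097382 / 0.14722 ≈ 0.661

0.339, 0.661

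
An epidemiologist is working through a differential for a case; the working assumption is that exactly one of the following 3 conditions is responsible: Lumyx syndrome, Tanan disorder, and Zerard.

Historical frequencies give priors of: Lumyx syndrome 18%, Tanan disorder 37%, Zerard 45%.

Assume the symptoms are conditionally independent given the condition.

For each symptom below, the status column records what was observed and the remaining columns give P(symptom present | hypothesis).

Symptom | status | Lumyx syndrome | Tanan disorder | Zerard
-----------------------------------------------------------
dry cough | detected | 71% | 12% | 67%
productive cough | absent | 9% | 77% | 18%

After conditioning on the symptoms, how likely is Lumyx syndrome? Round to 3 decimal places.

For each hypothesis, the unnormalized posterior weight is prior × product of the symptom likelihoods (using 1 − P(present | H) for each absent symptom):
  Lumyx syndrome: 0.18 × 0.71 × (1 − 0.09) = 0.1163
  Tanan disorder: 0.37 × 0.12 × (1 − 0.77) = 0.010212
  Zerard: 0.45 × 0.67 × (1 − 0.18) = 0.24723
Normalizing constant Z = 0.1163 + 0.010212 + 0.24723 = 0.37374.
P(Lumyx syndrome | evidence) = 0.1163 / 0.37374 ≈ 0.311.

0.311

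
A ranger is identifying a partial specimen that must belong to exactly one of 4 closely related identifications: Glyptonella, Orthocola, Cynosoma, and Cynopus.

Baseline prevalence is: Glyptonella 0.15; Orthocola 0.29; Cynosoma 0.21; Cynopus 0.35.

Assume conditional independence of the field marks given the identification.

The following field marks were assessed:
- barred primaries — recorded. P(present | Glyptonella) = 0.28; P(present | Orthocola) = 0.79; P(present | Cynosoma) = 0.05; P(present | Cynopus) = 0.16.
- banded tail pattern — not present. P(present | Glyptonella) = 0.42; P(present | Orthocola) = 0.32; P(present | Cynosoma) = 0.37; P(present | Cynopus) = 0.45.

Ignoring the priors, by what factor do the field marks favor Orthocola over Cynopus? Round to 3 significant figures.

Take the product of per-field mark likelihoods under each hypothesis (using 1 − P(present | H) for each absent field mark), then divide.
  Orthocola: 0.79 × (1 − 0.32) = 0.5372
  Cynopus: 0.16 × (1 − 0.45) = 0.088
Bayes factor = 0.5372 / 0.088 ≈ 6.10

6.10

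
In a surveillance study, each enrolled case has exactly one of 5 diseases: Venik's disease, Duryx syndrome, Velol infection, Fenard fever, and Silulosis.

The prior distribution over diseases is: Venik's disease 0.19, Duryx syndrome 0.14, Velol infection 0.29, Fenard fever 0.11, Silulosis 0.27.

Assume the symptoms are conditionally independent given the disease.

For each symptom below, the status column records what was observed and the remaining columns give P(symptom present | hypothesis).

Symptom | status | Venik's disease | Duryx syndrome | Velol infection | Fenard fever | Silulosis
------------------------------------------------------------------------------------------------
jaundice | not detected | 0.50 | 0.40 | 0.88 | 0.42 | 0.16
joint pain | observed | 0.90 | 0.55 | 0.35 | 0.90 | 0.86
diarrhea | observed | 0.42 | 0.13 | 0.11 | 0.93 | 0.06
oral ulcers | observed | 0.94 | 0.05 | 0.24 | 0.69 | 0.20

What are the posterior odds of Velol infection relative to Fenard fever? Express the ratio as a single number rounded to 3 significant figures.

Unnormalized posterior weight (prior times the symptom likelihoods) for each of the two hypotheses (using 1 − P(present | H) for each absent symptom):
  Velol infection: 0.29 × (1 − 0.88) × 0.35 × 0.11 × 0.24 = 0.00032155
  Fenard fever: 0.11 × (1 − 0.42) × 0.90 × 0.93 × 0.69 = 0.036846
Odds(Velol infection : Fenard fever) = 0.00032155 / 0.036846 ≈ 0.00873.

0.00873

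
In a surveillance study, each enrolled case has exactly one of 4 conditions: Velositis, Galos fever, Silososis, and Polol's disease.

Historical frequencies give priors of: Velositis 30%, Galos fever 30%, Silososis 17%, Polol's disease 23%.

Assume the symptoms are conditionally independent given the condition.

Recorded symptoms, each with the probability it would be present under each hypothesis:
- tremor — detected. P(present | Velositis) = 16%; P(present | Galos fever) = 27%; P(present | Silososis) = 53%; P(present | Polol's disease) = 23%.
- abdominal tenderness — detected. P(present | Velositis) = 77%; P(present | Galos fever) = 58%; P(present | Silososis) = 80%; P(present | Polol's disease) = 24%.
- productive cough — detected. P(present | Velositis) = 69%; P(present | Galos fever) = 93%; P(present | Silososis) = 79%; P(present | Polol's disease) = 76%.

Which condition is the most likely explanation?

For each hypothesis, the unnormalized posterior weight is prior × product of the symptom likelihoods:
  Velositis: 0.30 × 0.16 × 0.77 × 0.69 = 0.025502
  Galos fever: 0.30 × 0.27 × 0.58 × 0.93 = 0.043691
  Silososis: 0.17 × 0.53 × 0.80 × 0.79 = 0.056943
  Polol's disease: 0.23 × 0.23 × 0.24 × 0.76 = 0.009649
Normalizing constant Z = 0.025502 + 0.043691 + 0.056943 + 0.009649 = 0.13579.
P(Velositis | evidence) ≈ 0.025502 / 0.13579 ≈ 0.188
P(Galos fever | evidence) ≈ 0.043691 / 0.13579 ≈ 0.322
P(Silososis | evidence) ≈ 0.056943 / 0.13579 ≈ 0.419
P(Polol's disease | evidence) ≈ 0.009649 / 0.13579 ≈ 0.071
The largest is 0.419, so Silososis is most probable.

Silososis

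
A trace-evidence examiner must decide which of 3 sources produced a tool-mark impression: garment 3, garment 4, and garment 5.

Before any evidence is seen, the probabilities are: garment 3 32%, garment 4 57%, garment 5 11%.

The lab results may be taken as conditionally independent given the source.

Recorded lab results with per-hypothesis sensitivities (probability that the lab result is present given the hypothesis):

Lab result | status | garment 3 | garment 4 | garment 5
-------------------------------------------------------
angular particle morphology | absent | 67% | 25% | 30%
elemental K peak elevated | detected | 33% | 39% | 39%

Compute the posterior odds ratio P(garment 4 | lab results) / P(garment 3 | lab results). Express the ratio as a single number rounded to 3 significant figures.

Posterior odds equal prior odds times the likelihood ratio; only the two competing hypotheses matter (using 1 − P(present | H) for each absent lab result).
  garment 4: 0.57 × (1 − 0.25) × 0.39 = 0.16673
  garment 3: 0.32 × (1 − 0.67) × 0.33 = 0.034848
Odds(garment 4 : garment 3) = 0.16673 / 0.034848 ≈ 4.78.

4.78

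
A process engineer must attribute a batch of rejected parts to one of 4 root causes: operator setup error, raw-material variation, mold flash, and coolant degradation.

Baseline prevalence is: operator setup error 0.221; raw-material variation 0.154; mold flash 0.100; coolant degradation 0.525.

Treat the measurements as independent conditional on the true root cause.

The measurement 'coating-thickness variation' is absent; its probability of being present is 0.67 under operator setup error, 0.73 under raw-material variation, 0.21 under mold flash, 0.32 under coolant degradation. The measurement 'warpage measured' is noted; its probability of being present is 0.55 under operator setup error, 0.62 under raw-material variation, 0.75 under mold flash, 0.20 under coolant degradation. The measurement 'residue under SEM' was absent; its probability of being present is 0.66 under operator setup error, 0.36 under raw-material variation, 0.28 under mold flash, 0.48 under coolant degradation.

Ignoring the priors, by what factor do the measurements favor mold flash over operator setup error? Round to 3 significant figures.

Take the product of per-measurement likelihoods under each hypothesis (using 1 − P(present | H) for each absent measurement), then divide.
  mold flash: (1 − 0.21) × 0.75 × (1 − 0.28) = 0.4266
  operator setup error: (1 − 0.67) × 0.55 × (1 − 0.66) = 0.06171
Bayes factor = 0.4266 / 0.06171 ≈ 6.91

6.91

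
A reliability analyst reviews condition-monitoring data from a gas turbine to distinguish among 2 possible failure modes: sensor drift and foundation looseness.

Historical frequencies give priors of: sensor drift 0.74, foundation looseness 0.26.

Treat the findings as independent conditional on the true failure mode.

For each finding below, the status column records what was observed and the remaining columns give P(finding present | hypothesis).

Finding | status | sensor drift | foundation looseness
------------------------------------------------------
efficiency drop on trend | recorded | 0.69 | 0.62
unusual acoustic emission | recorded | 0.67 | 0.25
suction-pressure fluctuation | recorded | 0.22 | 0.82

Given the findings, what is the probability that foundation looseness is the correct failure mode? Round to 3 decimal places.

0.305

For each hypothesis, the unnormalized posterior weight is prior × product of the finding likelihoods:
  sensor drift: 0.74 × 0.69 × 0.67 × 0.22 = 0.075262
  foundation looseness: 0.26 × 0.62 × 0.25 × 0.82 = 0.033046
The unnormalized weights sum to 0.10831.
P(foundation looseness | evidence) = 0.033046 / 0.10831 ≈ 0.305.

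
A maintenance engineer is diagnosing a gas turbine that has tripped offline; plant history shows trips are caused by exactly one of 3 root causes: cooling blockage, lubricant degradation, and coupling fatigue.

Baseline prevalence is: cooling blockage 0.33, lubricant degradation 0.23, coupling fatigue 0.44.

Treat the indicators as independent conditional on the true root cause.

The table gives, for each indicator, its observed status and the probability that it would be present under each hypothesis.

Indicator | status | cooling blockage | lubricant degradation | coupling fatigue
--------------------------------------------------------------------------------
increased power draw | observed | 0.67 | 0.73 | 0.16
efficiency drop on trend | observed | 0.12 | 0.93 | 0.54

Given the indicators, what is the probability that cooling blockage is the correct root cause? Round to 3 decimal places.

0.120

Multiply each prior by the joint likelihood of the indicator pattern:
  cooling blockage: 0.33 × 0.67 × 0.12 = 0.026532
  lubricant degradation: 0.23 × 0.73 × 0.93 = 0.15615
  coupling fatigue: 0.44 × 0.16 × 0.54 = 0.038016
Normalizing constant Z = 0.026532 + 0.15615 + 0.038016 = 0.2207.
P(cooling blockage | evidence) = 0.026532 / 0.2207 ≈ 0.120.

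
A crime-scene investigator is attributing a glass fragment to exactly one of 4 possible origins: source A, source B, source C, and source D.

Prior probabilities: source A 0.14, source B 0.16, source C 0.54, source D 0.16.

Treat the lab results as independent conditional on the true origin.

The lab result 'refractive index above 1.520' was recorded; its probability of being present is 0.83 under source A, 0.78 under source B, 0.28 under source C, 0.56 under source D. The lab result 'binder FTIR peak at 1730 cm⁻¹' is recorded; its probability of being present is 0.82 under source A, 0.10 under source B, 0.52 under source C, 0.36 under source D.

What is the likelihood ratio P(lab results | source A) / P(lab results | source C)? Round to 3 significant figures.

Joint likelihood of the lab result pattern under each hypothesis:
  source A: 0.83 × 0.82 = 0.6806
  source C: 0.28 × 0.52 = 0.1456
Bayes factor = 0.6806 / 0.1456 ≈ 4.67

4.67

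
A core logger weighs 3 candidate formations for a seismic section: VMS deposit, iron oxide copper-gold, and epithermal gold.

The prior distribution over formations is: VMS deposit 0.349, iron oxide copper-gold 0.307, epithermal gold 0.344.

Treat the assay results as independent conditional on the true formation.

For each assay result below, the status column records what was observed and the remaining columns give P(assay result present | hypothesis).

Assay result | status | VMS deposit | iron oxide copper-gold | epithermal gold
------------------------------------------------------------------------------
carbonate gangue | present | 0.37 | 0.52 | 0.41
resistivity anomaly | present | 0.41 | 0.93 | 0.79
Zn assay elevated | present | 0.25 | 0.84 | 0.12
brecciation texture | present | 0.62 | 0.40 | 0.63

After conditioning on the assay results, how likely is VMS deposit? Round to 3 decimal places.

0.123

By Bayes' rule with conditional independence, the unnormalized weight for each hypothesis is prior × ∏ likelihoods:
  VMS deposit: 0.349 × 0.37 × 0.41 × 0.25 × 0.62 = 0.0082062
  iron oxide copper-gold: 0.307 × 0.52 × 0.93 × 0.84 × 0.40 = 0.049884
  epithermal gold: 0.344 × 0.41 × 0.79 × 0.12 × 0.63 = 0.0084235
Normalizing constant Z = 0.0082062 + 0.049884 + 0.0084235 = 0.066514.
P(VMS deposit | evidence) = 0.0082062 / 0.066514 ≈ 0.123.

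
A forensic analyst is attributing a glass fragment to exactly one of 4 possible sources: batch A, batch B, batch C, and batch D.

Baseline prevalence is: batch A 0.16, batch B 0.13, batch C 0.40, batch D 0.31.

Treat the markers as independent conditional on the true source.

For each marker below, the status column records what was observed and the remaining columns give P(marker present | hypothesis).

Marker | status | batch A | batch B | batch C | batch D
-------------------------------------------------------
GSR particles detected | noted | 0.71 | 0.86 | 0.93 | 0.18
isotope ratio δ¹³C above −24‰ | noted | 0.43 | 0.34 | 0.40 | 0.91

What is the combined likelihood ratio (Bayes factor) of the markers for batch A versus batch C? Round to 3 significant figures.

0.821

Joint likelihood of the marker pattern under each hypothesis:
  batch A: 0.71 × 0.43 = 0.3053
  batch C: 0.93 × 0.40 = 0.372
Bayes factor = 0.3053 / 0.372 ≈ 0.821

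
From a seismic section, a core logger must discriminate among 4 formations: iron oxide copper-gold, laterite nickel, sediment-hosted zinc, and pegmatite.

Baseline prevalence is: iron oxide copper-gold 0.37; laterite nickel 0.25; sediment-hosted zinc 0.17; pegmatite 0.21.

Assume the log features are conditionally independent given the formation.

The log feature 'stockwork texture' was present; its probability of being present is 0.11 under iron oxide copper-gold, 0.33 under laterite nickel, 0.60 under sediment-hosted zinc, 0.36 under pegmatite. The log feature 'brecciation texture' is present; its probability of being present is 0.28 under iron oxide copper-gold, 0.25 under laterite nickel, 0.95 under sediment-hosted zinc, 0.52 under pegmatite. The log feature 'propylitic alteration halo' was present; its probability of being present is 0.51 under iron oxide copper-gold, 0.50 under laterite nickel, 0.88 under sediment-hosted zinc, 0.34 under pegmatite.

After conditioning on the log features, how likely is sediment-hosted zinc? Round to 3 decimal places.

Multiply each prior by the joint likelihood of the log feature pattern:
  iron oxide copper-gold: 0.37 × 0.11 × 0.28 × 0.51 = 0.005812
  laterite nickel: 0.25 × 0.33 × 0.25 × 0.50 = 0.010313
  sediment-hosted zinc: 0.17 × 0.60 × 0.95 × 0.88 = 0.085272
  pegmatite: 0.21 × 0.36 × 0.52 × 0.34 = 0.013366
The unnormalized weights sum to 0.11476.
P(sediment-hosted zinc | evidence) = 0.085272 / 0.11476 ≈ 0.743.

0.743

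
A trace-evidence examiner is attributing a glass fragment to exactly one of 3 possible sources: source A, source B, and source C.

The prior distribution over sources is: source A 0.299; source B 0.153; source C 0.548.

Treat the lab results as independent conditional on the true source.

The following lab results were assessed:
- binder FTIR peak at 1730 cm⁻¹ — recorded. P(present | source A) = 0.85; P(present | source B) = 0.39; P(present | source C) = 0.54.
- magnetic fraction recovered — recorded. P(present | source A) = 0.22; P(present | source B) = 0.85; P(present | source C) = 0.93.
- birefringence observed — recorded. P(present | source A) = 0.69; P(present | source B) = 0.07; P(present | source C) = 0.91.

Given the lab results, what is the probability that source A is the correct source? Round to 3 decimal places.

0.132

Multiply each prior by the joint likelihood of the lab result pattern:
  source A: 0.299 × 0.85 × 0.22 × 0.69 = 0.03858
  source B: 0.153 × 0.39 × 0.85 × 0.07 = 0.0035504
  source C: 0.548 × 0.54 × 0.93 × 0.91 = 0.25044
Marginal likelihood of the evidence = 0.29257.
P(source A | evidence) = 0.03858 / 0.29257 ≈ 0.132.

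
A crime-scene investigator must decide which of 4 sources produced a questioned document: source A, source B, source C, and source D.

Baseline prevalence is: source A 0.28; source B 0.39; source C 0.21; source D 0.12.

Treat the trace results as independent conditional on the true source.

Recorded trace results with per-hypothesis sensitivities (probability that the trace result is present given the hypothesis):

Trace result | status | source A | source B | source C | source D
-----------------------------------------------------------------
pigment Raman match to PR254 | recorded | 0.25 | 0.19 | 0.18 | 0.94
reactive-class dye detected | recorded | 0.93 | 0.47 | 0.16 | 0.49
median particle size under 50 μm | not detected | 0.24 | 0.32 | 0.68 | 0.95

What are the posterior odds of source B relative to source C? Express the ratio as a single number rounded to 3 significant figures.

Posterior odds equal prior odds times the likelihood ratio; only the two competing hypotheses matter (using 1 − P(present | H) for each absent trace result).
  source B: 0.39 × 0.19 × 0.47 × (1 − 0.32) = 0.023682
  source C: 0.21 × 0.18 × 0.16 × (1 − 0.68) = 0.0019354
Posterior odds = 0.023682 / 0.0019354 ≈ 12.2.

12.2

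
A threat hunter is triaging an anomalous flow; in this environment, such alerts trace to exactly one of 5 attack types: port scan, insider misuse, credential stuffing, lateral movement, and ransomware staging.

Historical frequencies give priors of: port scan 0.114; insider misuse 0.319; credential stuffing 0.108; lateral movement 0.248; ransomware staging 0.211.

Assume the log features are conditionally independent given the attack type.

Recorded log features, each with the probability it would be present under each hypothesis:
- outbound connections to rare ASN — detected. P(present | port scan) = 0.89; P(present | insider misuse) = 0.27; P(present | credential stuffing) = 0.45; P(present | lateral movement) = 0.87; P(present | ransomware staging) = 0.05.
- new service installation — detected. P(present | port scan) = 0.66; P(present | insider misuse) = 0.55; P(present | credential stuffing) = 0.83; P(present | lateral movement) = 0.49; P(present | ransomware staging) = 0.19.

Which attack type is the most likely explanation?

lateral movement

Multiply each prior by the joint likelihood of the log feature pattern:
  port scan: 0.114 × 0.89 × 0.66 = 0.066964
  insider misuse: 0.319 × 0.27 × 0.55 = 0.047372
  credential stuffing: 0.108 × 0.45 × 0.83 = 0.040338
  lateral movement: 0.248 × 0.87 × 0.49 = 0.10572
  ransomware staging: 0.211 × 0.05 × 0.19 = 0.0020045
The unnormalized weights sum to 0.2624.
P(port scan | evidence) ≈ 0.066964 / 0.2624 ≈ 0.255
P(insider misuse | evidence) ≈ 0.047372 / 0.2624 ≈ 0.181
P(credential stuffing | evidence) ≈ 0.040338 / 0.2624 ≈ 0.154
P(lateral movement | evidence) ≈ 0.10572 / 0.2624 ≈ 0.403
P(ransomware staging | evidence) ≈ 0.0020045 / 0.2624 ≈ 0.008
The largest is 0.403, so lateral movement is most probable.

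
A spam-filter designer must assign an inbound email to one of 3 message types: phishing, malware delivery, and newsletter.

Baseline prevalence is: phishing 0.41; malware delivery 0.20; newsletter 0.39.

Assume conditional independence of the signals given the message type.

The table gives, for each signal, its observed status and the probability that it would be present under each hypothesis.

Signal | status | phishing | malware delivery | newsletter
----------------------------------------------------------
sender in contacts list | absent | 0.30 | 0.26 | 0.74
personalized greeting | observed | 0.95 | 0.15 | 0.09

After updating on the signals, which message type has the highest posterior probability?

Multiply each prior by the joint likelihood of the signal pattern (using 1 − P(present | H) for each absent signal):
  phishing: 0.41 × (1 − 0.30) × 0.95 = 0.27265
  malware delivery: 0.20 × (1 − 0.26) × 0.15 = 0.0222
  newsletter: 0.39 × (1 − 0.74) × 0.09 = 0.009126
Normalizing constant Z = 0.27265 + 0.0222 + 0.009126 = 0.30398.
P(phishing | evidence) ≈ 0.27265 / 0.30398 ≈ 0.897
P(malware delivery | evidence) ≈ 0.0222 / 0.30398 ≈ 0.073
P(newsletter | evidence) ≈ 0.009126 / 0.30398 ≈ 0.030
The largest is 0.897, so phishing is most probable.

phishing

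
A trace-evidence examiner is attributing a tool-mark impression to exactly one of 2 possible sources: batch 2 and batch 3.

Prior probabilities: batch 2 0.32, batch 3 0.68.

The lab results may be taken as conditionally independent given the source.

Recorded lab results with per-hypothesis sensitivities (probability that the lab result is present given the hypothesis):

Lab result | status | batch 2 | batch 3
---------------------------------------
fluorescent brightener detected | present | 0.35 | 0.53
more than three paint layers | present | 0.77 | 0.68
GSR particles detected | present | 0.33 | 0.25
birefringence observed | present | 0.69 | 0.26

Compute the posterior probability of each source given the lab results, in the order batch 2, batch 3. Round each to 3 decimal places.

0.552, 0.448

For each hypothesis, the unnormalized posterior weight is prior × product of the lab result likelihoods:
  batch 2: 0.32 × 0.35 × 0.77 × 0.33 × 0.69 = 0.019637
  batch 3: 0.68 × 0.53 × 0.68 × 0.25 × 0.26 = 0.01593
Normalizing constant Z = 0.019637 + 0.01593 = 0.035567.
P(batch 2 | evidence) = 0.019637 / 0.035567 ≈ 0.552
P(batch 3 | evidence) = 0.01593 / 0.035567 ≈ 0.448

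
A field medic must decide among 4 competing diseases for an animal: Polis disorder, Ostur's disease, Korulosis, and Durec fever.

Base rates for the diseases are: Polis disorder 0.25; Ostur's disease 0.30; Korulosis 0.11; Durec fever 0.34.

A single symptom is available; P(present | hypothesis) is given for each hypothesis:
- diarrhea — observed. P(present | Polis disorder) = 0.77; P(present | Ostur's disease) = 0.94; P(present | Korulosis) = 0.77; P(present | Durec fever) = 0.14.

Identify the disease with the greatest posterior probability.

Multiply each prior by the likelihood of the symptom:
  Polis disorder: 0.25 × 0.77 = 0.1925
  Ostur's disease: 0.30 × 0.94 = 0.282
  Korulosis: 0.11 × 0.77 = 0.0847
  Durec fever: 0.34 × 0.14 = 0.0476
Marginal likelihood of the evidence = 0.6068.
P(Polis disorder | evidence) ≈ 0.1925 / 0.6068 ≈ 0.317
P(Ostur's disease | evidence) ≈ 0.282 / 0.6068 ≈ 0.465
P(Korulosis | evidence) ≈ 0.0847 / 0.6068 ≈ 0.140
P(Durec fever | evidence) ≈ 0.0476 / 0.6068 ≈ 0.078
The largest is 0.465, so Ostur's disease is most probable.

Ostur's disease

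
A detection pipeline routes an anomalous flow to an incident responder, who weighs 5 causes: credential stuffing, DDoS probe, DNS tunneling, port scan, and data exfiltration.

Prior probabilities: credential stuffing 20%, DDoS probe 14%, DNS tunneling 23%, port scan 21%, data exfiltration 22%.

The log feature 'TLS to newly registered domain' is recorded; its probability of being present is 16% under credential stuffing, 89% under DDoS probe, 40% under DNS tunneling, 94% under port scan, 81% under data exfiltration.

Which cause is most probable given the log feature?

port scan

Multiply each prior by the likelihood of the log feature:
  credential stuffing: 0.20 × 0.16 = 0.032
  DDoS probe: 0.14 × 0.89 = 0.1246
  DNS tunneling: 0.23 × 0.40 = 0.092
  port scan: 0.21 × 0.94 = 0.1974
  data exfiltration: 0.22 × 0.81 = 0.1782
Normalizing constant Z = 0.032 + 0.1246 + 0.092 + 0.1974 + 0.1782 = 0.6242.
P(credential stuffing | evidence) ≈ 0.032 / 0.6242 ≈ 0.051
P(DDoS probe | evidence) ≈ 0.1246 / 0.6242 ≈ 0.200
P(DNS tunneling | evidence) ≈ 0.092 / 0.6242 ≈ 0.147
P(port scan | evidence) ≈ 0.1974 / 0.6242 ≈ 0.316
P(data exfiltration | evidence) ≈ 0.1782 / 0.6242 ≈ 0.285
The largest is 0.316, so port scan is most probable.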